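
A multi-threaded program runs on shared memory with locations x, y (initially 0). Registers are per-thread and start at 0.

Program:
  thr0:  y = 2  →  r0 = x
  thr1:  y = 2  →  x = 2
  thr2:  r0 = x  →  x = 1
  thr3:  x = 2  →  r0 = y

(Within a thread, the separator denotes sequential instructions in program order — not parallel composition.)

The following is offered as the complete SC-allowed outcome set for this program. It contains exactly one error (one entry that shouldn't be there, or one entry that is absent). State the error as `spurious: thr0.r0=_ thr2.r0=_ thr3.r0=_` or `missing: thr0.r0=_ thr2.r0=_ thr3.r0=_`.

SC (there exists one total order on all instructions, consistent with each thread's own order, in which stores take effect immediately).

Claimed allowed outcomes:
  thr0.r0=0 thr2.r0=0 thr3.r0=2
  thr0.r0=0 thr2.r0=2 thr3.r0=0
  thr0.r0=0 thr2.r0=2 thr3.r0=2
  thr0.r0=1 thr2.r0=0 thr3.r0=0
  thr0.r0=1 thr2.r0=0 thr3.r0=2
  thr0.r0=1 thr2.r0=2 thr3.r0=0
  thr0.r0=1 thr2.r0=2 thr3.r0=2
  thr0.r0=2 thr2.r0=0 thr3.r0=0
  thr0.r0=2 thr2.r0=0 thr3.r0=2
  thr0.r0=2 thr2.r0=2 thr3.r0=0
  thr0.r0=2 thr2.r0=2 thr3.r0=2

outcome vector order: (thr0.r0,thr2.r0,thr3.r0)
under SC → (0,0,2); (0,2,2); (1,0,0); (1,0,2); (1,2,0); (1,2,2); (2,0,0); (2,0,2); (2,2,0); (2,2,2)
claimed∖SC = {(0,2,0)}

spurious: thr0.r0=0 thr2.r0=2 thr3.r0=0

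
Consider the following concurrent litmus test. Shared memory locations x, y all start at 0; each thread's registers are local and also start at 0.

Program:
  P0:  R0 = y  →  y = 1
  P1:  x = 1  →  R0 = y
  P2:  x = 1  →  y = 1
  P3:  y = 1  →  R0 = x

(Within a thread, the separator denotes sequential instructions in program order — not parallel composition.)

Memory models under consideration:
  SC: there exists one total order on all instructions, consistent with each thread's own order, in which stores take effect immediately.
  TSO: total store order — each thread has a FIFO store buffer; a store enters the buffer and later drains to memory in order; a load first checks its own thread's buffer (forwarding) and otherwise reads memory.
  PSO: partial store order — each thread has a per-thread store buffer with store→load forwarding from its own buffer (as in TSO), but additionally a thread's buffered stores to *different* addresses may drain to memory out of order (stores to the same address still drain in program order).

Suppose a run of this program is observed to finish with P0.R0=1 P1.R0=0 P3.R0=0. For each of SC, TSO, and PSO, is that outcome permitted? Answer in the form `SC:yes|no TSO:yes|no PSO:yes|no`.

outcome vector order: (P0.R0,P1.R0,P3.R0)
under SC → 001; 010; 011; 101; 110; 111
under TSO → 000; 001; 010; 011; 100; 101; 110; 111
under PSO → 000; 001; 010; 011; 100; 101; 110; 111
target 100 ∈ {TSO,PSO}

SC:no TSO:yes PSO:yes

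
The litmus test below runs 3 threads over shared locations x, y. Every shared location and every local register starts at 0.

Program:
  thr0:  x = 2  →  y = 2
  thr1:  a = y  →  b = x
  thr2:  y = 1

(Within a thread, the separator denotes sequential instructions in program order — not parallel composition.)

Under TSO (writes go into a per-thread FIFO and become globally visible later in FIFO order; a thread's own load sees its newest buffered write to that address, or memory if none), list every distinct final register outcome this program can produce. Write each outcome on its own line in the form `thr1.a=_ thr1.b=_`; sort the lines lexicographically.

thr1.a=0 thr1.b=0
thr1.a=0 thr1.b=2
thr1.a=1 thr1.b=0
thr1.a=1 thr1.b=2
thr1.a=2 thr1.b=2

outcome vector order: (thr1.a,thr1.b)
|TSO outcomes| = 5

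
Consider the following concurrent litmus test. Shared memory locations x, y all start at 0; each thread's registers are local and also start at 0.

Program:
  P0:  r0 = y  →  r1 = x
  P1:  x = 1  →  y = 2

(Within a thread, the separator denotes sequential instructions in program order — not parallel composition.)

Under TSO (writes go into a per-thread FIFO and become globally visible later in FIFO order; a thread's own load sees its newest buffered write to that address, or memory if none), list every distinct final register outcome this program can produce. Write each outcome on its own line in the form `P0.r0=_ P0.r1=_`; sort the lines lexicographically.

P0.r0=0 P0.r1=0
P0.r0=0 P0.r1=1
P0.r0=2 P0.r1=1

outcome vector order: (P0.r0,P0.r1)
|TSO outcomes| = 3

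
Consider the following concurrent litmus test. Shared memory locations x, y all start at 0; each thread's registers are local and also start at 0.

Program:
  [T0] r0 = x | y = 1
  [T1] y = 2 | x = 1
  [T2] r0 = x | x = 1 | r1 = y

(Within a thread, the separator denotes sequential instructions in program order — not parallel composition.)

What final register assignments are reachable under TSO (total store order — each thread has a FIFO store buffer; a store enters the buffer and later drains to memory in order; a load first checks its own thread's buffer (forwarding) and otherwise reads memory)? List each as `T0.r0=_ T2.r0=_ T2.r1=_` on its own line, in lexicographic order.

T0.r0=0 T2.r0=0 T2.r1=0
T0.r0=0 T2.r0=0 T2.r1=1
T0.r0=0 T2.r0=0 T2.r1=2
T0.r0=0 T2.r0=1 T2.r1=1
T0.r0=0 T2.r0=1 T2.r1=2
T0.r0=1 T2.r0=0 T2.r1=0
T0.r0=1 T2.r0=0 T2.r1=1
T0.r0=1 T2.r0=0 T2.r1=2
T0.r0=1 T2.r0=1 T2.r1=1
T0.r0=1 T2.r0=1 T2.r1=2

outcome vector order: (T0.r0,T2.r0,T2.r1)
|TSO outcomes| = 10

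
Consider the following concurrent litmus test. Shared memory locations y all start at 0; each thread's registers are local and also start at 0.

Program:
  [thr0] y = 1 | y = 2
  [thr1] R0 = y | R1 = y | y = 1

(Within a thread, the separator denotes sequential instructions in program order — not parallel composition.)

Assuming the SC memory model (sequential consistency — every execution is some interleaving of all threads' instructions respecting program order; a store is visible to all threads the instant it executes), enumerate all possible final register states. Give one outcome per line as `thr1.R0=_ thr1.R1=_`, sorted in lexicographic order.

thr1.R0=0 thr1.R1=0
thr1.R0=0 thr1.R1=1
thr1.R0=0 thr1.R1=2
thr1.R0=1 thr1.R1=1
thr1.R0=1 thr1.R1=2
thr1.R0=2 thr1.R1=2

outcome vector order: (thr1.R0,thr1.R1)
|SC outcomes| = 6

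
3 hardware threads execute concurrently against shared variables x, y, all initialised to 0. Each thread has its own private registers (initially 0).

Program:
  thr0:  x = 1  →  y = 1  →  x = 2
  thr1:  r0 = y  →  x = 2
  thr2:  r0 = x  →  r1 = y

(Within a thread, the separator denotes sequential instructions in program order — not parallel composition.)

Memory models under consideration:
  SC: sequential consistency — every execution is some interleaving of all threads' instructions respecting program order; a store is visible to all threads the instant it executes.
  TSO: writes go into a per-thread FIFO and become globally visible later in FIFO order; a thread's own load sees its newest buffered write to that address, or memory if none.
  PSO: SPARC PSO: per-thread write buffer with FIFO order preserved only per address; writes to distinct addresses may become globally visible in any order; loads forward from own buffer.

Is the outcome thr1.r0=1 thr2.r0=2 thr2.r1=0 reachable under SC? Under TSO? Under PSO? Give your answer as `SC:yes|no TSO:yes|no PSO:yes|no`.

SC:no TSO:no PSO:yes

outcome vector order: (thr1.r0,thr2.r0,thr2.r1)
SC (11): 0/0/0 0/0/1 0/1/0 0/1/1 0/2/0 0/2/1 1/0/0 1/0/1 1/1/0 1/1/1 1/2/1
TSO (11): 0/0/0 0/0/1 0/1/0 0/1/1 0/2/0 0/2/1 1/0/0 1/0/1 1/1/0 1/1/1 1/2/1
PSO (12): 0/0/0 0/0/1 0/1/0 0/1/1 0/2/0 0/2/1 1/0/0 1/0/1 1/1/0 1/1/1 1/2/0 1/2/1
target 1/2/0 ∈ {PSO}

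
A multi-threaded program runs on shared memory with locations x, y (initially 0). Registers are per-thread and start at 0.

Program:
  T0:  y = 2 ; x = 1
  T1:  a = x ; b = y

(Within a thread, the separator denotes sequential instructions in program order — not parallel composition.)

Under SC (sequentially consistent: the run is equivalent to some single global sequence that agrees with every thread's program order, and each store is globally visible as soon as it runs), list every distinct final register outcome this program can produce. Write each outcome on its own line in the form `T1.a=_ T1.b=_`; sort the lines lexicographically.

outcome vector order: (T1.a,T1.b)
|SC outcomes| = 3

T1.a=0 T1.b=0
T1.a=0 T1.b=2
T1.a=1 T1.b=2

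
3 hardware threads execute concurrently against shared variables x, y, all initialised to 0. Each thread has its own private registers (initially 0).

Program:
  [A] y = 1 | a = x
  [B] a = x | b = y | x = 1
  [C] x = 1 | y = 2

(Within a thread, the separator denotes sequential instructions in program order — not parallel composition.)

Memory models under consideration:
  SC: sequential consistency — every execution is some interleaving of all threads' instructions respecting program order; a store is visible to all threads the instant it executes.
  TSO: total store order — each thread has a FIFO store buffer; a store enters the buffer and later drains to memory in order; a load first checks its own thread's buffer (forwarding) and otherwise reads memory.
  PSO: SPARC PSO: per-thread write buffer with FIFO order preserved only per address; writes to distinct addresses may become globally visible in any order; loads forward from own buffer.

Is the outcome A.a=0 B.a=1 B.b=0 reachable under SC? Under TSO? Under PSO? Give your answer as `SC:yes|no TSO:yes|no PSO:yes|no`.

outcome vector order: (A.a,B.a,B.b)
[SC] allowed = {(0,0,0), (0,0,1), (0,0,2), (0,1,1), (0,1,2), (1,0,0), (1,0,1), (1,0,2), (1,1,0), (1,1,1), (1,1,2)}
[TSO] allowed = {(0,0,0), (0,0,1), (0,0,2), (0,1,0), (0,1,1), (0,1,2), (1,0,0), (1,0,1), (1,0,2), (1,1,0), (1,1,1), (1,1,2)}
[PSO] allowed = {(0,0,0), (0,0,1), (0,0,2), (0,1,0), (0,1,1), (0,1,2), (1,0,0), (1,0,1), (1,0,2), (1,1,0), (1,1,1), (1,1,2)}
target (0,1,0) ∈ {TSO,PSO}

SC:no TSO:yes PSO:yes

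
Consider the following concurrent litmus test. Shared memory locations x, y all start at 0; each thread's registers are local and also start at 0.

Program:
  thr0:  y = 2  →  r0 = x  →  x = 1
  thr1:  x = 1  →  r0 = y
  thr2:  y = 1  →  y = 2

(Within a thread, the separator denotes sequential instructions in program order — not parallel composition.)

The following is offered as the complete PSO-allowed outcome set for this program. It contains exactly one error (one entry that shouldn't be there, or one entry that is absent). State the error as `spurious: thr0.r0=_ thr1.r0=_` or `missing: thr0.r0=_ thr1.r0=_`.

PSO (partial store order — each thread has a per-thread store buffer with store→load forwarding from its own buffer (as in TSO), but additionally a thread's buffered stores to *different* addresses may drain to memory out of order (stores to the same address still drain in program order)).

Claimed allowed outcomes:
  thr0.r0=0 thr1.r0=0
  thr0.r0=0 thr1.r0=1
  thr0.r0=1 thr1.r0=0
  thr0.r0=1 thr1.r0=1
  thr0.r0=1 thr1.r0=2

missing: thr0.r0=0 thr1.r0=2

outcome vector order: (thr0.r0,thr1.r0)
PSO (6): <0 0>; <0 1>; <0 2>; <1 0>; <1 1>; <1 2>
PSO∖claimed = {<0 2>}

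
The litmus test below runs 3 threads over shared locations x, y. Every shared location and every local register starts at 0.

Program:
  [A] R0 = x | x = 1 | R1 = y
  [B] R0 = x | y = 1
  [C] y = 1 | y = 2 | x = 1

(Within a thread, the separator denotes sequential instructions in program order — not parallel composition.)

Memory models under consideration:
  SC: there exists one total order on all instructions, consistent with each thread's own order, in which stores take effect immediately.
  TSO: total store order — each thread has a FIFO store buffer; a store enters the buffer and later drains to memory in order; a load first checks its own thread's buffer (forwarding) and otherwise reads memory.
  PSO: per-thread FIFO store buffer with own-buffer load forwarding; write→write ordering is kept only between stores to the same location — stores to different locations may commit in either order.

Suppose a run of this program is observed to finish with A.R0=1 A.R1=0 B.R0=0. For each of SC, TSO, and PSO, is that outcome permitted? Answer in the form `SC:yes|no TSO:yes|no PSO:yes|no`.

outcome vector order: (A.R0,A.R1,B.R0)
[SC] allowed = {000, 001, 010, 011, 020, 021, 110, 111, 120, 121}
[TSO] allowed = {000, 001, 010, 011, 020, 021, 110, 111, 120, 121}
[PSO] allowed = {000, 001, 010, 011, 020, 021, 100, 101, 110, 111, 120, 121}
target 100 ∈ {PSO}

SC:no TSO:no PSO:yes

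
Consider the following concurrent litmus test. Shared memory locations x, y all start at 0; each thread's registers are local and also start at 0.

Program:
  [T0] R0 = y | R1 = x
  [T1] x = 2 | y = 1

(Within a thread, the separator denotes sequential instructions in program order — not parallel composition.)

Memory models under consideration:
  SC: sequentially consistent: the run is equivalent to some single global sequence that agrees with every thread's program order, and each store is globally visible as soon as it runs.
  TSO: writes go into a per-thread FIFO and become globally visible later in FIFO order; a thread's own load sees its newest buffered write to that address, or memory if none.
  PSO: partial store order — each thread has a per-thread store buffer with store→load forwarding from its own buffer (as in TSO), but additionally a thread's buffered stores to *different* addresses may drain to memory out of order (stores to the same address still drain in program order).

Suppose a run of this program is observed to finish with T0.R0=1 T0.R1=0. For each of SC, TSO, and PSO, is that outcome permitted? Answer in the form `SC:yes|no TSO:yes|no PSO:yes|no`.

SC:no TSO:no PSO:yes

outcome vector order: (T0.R0,T0.R1)
SC (3): <0 0> <0 2> <1 2>
TSO (3): <0 0> <0 2> <1 2>
PSO (4): <0 0> <0 2> <1 0> <1 2>
target <1 0> ∈ {PSO}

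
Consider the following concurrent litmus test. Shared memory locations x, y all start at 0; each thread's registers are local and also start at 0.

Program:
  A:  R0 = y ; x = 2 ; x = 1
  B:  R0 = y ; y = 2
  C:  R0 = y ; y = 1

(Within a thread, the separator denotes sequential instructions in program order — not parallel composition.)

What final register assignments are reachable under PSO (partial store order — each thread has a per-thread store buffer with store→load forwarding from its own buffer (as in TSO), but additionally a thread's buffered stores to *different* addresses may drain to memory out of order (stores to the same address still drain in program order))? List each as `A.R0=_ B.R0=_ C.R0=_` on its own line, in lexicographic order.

A.R0=0 B.R0=0 C.R0=0
A.R0=0 B.R0=0 C.R0=2
A.R0=0 B.R0=1 C.R0=0
A.R0=1 B.R0=0 C.R0=0
A.R0=1 B.R0=0 C.R0=2
A.R0=1 B.R0=1 C.R0=0
A.R0=2 B.R0=0 C.R0=0
A.R0=2 B.R0=0 C.R0=2
A.R0=2 B.R0=1 C.R0=0

outcome vector order: (A.R0,B.R0,C.R0)
|PSO outcomes| = 9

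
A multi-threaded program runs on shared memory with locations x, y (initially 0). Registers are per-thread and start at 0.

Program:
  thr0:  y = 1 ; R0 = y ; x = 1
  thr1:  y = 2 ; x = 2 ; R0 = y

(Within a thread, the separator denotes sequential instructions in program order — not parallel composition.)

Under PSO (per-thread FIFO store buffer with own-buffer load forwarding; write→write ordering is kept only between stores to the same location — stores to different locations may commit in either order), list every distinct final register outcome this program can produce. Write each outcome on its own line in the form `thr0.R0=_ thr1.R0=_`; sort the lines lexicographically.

thr0.R0=1 thr1.R0=1
thr0.R0=1 thr1.R0=2
thr0.R0=2 thr1.R0=2

outcome vector order: (thr0.R0,thr1.R0)
|PSO outcomes| = 3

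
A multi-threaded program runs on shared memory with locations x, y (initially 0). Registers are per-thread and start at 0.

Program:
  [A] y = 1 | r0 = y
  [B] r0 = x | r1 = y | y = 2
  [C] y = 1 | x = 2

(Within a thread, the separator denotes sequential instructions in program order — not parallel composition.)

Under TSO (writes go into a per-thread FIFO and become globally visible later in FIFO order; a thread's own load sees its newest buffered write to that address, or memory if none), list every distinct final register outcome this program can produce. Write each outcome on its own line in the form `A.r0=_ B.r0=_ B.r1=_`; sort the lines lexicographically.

A.r0=1 B.r0=0 B.r1=0
A.r0=1 B.r0=0 B.r1=1
A.r0=1 B.r0=2 B.r1=1
A.r0=2 B.r0=0 B.r1=0
A.r0=2 B.r0=0 B.r1=1
A.r0=2 B.r0=2 B.r1=1

outcome vector order: (A.r0,B.r0,B.r1)
|TSO outcomes| = 6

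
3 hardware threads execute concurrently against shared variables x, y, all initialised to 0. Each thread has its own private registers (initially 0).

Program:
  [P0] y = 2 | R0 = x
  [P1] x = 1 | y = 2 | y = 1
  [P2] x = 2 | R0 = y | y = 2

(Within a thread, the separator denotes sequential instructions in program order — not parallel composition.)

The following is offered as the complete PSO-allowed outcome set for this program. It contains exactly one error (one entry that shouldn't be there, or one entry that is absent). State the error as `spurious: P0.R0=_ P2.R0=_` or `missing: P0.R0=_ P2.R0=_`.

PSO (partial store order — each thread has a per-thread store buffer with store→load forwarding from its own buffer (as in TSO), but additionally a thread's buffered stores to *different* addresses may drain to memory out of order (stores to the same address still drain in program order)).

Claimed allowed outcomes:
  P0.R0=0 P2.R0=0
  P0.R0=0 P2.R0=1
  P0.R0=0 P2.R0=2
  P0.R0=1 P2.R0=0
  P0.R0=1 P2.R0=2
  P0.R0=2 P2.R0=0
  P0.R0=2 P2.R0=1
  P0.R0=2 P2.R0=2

missing: P0.R0=1 P2.R0=1

outcome vector order: (P0.R0,P2.R0)
under PSO → <0 0>; <0 1>; <0 2>; <1 0>; <1 1>; <1 2>; <2 0>; <2 1>; <2 2>
PSO∖claimed = {<1 1>}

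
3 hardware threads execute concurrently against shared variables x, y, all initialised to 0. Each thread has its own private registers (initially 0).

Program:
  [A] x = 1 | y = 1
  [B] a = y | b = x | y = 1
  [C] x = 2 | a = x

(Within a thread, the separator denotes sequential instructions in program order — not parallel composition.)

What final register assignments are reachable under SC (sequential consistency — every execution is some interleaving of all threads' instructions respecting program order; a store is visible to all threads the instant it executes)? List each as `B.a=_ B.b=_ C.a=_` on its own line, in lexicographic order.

B.a=0 B.b=0 C.a=1
B.a=0 B.b=0 C.a=2
B.a=0 B.b=1 C.a=1
B.a=0 B.b=1 C.a=2
B.a=0 B.b=2 C.a=1
B.a=0 B.b=2 C.a=2
B.a=1 B.b=1 C.a=1
B.a=1 B.b=1 C.a=2
B.a=1 B.b=2 C.a=2

outcome vector order: (B.a,B.b,C.a)
|SC outcomes| = 9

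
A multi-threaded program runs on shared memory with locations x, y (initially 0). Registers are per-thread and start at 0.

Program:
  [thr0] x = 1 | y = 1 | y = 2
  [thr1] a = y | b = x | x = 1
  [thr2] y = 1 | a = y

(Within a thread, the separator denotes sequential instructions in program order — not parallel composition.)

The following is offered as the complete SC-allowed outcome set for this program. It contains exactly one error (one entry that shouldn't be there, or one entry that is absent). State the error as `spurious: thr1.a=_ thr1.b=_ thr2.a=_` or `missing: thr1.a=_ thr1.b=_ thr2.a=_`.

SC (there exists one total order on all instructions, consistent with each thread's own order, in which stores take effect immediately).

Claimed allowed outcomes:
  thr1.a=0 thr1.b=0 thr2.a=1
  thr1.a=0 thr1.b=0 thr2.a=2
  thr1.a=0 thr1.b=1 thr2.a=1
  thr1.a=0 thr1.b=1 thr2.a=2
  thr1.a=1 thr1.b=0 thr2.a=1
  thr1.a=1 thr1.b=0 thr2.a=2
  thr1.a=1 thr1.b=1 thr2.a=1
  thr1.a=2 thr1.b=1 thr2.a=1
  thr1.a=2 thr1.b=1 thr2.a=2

outcome vector order: (thr1.a,thr1.b,thr2.a)
under SC → (0,0,1), (0,0,2), (0,1,1), (0,1,2), (1,0,1), (1,0,2), (1,1,1), (1,1,2), (2,1,1), (2,1,2)
SC∖claimed = {(1,1,2)}

missing: thr1.a=1 thr1.b=1 thr2.a=2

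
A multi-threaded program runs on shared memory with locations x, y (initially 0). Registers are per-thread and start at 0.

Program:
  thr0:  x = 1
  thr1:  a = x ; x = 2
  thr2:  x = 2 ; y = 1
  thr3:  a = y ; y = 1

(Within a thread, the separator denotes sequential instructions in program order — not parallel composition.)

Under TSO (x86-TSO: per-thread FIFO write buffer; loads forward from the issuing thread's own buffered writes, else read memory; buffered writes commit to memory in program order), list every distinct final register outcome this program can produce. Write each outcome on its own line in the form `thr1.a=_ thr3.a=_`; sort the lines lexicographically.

outcome vector order: (thr1.a,thr3.a)
|TSO outcomes| = 6

thr1.a=0 thr3.a=0
thr1.a=0 thr3.a=1
thr1.a=1 thr3.a=0
thr1.a=1 thr3.a=1
thr1.a=2 thr3.a=0
thr1.a=2 thr3.a=1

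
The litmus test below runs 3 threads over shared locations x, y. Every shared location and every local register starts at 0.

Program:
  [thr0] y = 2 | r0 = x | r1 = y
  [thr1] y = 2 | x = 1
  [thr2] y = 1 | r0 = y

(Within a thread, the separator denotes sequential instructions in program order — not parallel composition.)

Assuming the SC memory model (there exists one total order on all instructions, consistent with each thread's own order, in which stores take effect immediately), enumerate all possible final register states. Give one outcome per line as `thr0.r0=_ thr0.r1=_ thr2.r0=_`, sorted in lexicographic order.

outcome vector order: (thr0.r0,thr0.r1,thr2.r0)
|SC outcomes| = 7

thr0.r0=0 thr0.r1=1 thr2.r0=1
thr0.r0=0 thr0.r1=1 thr2.r0=2
thr0.r0=0 thr0.r1=2 thr2.r0=1
thr0.r0=0 thr0.r1=2 thr2.r0=2
thr0.r0=1 thr0.r1=1 thr2.r0=1
thr0.r0=1 thr0.r1=2 thr2.r0=1
thr0.r0=1 thr0.r1=2 thr2.r0=2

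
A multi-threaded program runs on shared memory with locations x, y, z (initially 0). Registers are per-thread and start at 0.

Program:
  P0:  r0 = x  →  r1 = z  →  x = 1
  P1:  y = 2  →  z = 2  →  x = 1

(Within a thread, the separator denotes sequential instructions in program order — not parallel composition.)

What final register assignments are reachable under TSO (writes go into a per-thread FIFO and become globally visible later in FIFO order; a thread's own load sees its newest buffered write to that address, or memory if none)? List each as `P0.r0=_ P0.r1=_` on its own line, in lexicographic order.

outcome vector order: (P0.r0,P0.r1)
|TSO outcomes| = 3

P0.r0=0 P0.r1=0
P0.r0=0 P0.r1=2
P0.r0=1 P0.r1=2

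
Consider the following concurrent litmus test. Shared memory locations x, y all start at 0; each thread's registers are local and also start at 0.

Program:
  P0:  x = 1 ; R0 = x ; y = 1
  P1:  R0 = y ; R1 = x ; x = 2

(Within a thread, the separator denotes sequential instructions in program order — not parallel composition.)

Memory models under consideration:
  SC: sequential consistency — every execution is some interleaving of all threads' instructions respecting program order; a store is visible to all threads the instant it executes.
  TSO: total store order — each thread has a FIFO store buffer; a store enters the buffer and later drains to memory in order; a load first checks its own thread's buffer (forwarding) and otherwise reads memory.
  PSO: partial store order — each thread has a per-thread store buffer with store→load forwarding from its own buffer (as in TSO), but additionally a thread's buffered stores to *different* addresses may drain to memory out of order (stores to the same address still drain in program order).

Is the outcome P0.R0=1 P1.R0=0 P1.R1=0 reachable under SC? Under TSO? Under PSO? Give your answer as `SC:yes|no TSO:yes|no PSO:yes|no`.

SC:yes TSO:yes PSO:yes

outcome vector order: (P0.R0,P1.R0,P1.R1)
SC: 5 outcomes — {1/0/0, 1/0/1, 1/1/1, 2/0/0, 2/0/1}
TSO: 5 outcomes — {1/0/0, 1/0/1, 1/1/1, 2/0/0, 2/0/1}
PSO: 6 outcomes — {1/0/0, 1/0/1, 1/1/0, 1/1/1, 2/0/0, 2/0/1}
target 1/0/0 ∈ {SC,TSO,PSO}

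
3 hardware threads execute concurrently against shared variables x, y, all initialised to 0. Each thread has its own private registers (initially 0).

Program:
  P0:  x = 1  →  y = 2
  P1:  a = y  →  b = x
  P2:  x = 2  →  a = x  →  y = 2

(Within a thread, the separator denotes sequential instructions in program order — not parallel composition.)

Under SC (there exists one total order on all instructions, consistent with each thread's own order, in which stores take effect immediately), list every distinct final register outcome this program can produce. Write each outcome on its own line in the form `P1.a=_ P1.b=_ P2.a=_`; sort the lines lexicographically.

P1.a=0 P1.b=0 P2.a=1
P1.a=0 P1.b=0 P2.a=2
P1.a=0 P1.b=1 P2.a=1
P1.a=0 P1.b=1 P2.a=2
P1.a=0 P1.b=2 P2.a=1
P1.a=0 P1.b=2 P2.a=2
P1.a=2 P1.b=1 P2.a=1
P1.a=2 P1.b=1 P2.a=2
P1.a=2 P1.b=2 P2.a=2

outcome vector order: (P1.a,P1.b,P2.a)
|SC outcomes| = 9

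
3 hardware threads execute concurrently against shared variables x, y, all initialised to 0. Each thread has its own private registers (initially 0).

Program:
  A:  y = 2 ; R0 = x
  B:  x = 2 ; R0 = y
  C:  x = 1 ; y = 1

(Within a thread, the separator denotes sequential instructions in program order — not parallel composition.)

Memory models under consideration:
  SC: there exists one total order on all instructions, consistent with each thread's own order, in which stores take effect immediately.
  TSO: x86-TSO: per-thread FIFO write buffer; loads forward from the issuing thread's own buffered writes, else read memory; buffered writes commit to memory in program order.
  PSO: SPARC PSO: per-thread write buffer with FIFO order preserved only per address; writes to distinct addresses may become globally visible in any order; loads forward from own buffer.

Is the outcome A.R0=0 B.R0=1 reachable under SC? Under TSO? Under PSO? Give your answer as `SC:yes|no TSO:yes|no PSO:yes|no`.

outcome vector order: (A.R0,B.R0)
SC (8): (0,1); (0,2); (1,0); (1,1); (1,2); (2,0); (2,1); (2,2)
TSO (9): (0,0); (0,1); (0,2); (1,0); (1,1); (1,2); (2,0); (2,1); (2,2)
PSO (9): (0,0); (0,1); (0,2); (1,0); (1,1); (1,2); (2,0); (2,1); (2,2)
target (0,1) ∈ {SC,TSO,PSO}

SC:yes TSO:yes PSO:yes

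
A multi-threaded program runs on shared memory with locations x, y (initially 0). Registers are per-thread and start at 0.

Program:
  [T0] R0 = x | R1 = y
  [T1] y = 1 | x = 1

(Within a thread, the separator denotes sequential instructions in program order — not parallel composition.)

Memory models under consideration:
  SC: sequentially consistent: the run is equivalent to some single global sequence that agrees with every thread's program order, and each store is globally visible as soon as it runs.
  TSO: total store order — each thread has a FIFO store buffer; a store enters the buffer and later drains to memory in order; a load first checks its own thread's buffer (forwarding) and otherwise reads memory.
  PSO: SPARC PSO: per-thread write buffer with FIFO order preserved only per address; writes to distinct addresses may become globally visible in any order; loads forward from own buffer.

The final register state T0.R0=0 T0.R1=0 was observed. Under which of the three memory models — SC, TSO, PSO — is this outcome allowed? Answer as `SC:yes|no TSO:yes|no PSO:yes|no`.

outcome vector order: (T0.R0,T0.R1)
under SC → 0/0; 0/1; 1/1
under TSO → 0/0; 0/1; 1/1
under PSO → 0/0; 0/1; 1/0; 1/1
target 0/0 ∈ {SC,TSO,PSO}

SC:yes TSO:yes PSO:yes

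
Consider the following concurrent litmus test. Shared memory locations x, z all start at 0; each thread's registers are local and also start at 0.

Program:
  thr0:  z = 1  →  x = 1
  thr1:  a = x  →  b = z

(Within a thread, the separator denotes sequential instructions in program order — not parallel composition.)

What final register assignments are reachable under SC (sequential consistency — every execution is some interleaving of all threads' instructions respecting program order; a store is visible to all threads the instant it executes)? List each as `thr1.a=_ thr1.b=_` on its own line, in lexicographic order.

thr1.a=0 thr1.b=0
thr1.a=0 thr1.b=1
thr1.a=1 thr1.b=1

outcome vector order: (thr1.a,thr1.b)
|SC outcomes| = 3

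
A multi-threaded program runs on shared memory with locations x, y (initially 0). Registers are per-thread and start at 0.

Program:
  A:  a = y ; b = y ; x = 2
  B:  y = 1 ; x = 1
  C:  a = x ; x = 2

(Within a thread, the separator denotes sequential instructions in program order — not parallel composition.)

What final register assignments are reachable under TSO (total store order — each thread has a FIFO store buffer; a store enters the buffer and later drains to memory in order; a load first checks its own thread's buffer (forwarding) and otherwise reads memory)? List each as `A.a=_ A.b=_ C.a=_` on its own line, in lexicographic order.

A.a=0 A.b=0 C.a=0
A.a=0 A.b=0 C.a=1
A.a=0 A.b=0 C.a=2
A.a=0 A.b=1 C.a=0
A.a=0 A.b=1 C.a=1
A.a=0 A.b=1 C.a=2
A.a=1 A.b=1 C.a=0
A.a=1 A.b=1 C.a=1
A.a=1 A.b=1 C.a=2

outcome vector order: (A.a,A.b,C.a)
|TSO outcomes| = 9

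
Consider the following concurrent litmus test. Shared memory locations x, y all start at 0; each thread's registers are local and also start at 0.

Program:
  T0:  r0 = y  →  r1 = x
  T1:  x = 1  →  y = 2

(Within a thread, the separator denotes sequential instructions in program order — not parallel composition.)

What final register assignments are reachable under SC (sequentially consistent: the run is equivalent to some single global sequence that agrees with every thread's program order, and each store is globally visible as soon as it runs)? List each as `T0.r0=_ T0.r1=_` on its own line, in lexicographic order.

T0.r0=0 T0.r1=0
T0.r0=0 T0.r1=1
T0.r0=2 T0.r1=1

outcome vector order: (T0.r0,T0.r1)
|SC outcomes| = 3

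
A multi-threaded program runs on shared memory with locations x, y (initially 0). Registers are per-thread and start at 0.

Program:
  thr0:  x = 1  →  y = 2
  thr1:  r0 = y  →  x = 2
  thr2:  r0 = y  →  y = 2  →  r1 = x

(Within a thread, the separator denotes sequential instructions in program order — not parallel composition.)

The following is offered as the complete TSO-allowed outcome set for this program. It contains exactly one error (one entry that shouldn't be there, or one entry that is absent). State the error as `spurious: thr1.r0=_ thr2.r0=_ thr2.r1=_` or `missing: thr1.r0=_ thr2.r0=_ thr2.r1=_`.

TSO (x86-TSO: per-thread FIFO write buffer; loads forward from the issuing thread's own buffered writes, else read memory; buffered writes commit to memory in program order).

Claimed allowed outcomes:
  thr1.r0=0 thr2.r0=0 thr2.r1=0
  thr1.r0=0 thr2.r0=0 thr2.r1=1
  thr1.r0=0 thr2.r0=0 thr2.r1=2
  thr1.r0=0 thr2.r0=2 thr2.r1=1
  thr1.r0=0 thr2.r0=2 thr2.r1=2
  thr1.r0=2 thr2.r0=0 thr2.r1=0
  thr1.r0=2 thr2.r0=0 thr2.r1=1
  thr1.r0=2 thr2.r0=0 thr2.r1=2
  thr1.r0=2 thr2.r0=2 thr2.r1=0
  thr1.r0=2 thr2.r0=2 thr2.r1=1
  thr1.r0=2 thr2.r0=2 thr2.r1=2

outcome vector order: (thr1.r0,thr2.r0,thr2.r1)
under TSO → 000, 001, 002, 021, 022, 200, 201, 202, 221, 222
claimed∖TSO = {220}

spurious: thr1.r0=2 thr2.r0=2 thr2.r1=0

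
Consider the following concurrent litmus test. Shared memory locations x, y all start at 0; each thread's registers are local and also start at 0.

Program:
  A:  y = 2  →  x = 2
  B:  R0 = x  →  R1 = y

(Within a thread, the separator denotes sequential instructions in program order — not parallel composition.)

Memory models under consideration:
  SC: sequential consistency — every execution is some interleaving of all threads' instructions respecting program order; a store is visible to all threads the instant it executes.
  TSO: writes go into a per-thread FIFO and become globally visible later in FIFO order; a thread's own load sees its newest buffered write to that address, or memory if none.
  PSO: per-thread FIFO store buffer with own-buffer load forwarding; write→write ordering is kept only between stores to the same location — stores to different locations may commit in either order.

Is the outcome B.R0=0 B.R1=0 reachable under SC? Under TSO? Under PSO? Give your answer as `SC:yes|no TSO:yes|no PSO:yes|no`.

SC:yes TSO:yes PSO:yes

outcome vector order: (B.R0,B.R1)
under SC → <0 0> <0 2> <2 2>
under TSO → <0 0> <0 2> <2 2>
under PSO → <0 0> <0 2> <2 0> <2 2>
target <0 0> ∈ {SC,TSO,PSO}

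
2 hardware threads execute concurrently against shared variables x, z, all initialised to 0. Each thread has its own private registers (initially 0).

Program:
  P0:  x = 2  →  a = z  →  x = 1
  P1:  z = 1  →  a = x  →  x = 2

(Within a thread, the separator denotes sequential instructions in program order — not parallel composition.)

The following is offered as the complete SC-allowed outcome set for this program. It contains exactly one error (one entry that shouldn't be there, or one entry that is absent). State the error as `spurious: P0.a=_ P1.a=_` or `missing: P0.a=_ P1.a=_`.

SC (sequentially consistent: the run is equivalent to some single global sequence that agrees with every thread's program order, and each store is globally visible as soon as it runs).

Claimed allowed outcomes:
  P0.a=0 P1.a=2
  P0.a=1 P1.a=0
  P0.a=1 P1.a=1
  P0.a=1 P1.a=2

missing: P0.a=0 P1.a=1

outcome vector order: (P0.a,P1.a)
under SC → 01 02 10 11 12
SC∖claimed = {01}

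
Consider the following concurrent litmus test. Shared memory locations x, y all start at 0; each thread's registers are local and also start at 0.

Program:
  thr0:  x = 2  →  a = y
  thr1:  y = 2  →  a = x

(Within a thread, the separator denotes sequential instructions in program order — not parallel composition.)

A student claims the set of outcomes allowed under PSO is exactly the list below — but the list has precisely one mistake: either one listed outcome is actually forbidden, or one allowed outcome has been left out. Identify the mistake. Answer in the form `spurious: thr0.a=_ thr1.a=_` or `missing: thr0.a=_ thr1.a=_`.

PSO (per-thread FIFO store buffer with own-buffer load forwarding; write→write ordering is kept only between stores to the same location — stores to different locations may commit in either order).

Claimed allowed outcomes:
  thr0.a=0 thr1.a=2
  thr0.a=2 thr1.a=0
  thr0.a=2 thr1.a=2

missing: thr0.a=0 thr1.a=0

outcome vector order: (thr0.a,thr1.a)
[PSO] allowed = {(0,0), (0,2), (2,0), (2,2)}
PSO∖claimed = {(0,0)}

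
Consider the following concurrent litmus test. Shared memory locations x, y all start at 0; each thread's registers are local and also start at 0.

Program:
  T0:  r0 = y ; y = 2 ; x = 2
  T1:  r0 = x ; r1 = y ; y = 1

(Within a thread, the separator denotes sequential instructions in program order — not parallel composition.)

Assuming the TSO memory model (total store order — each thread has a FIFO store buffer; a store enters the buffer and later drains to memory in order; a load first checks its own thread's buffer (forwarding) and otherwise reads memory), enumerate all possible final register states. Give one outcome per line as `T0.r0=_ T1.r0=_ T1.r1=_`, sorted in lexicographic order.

outcome vector order: (T0.r0,T1.r0,T1.r1)
|TSO outcomes| = 4

T0.r0=0 T1.r0=0 T1.r1=0
T0.r0=0 T1.r0=0 T1.r1=2
T0.r0=0 T1.r0=2 T1.r1=2
T0.r0=1 T1.r0=0 T1.r1=0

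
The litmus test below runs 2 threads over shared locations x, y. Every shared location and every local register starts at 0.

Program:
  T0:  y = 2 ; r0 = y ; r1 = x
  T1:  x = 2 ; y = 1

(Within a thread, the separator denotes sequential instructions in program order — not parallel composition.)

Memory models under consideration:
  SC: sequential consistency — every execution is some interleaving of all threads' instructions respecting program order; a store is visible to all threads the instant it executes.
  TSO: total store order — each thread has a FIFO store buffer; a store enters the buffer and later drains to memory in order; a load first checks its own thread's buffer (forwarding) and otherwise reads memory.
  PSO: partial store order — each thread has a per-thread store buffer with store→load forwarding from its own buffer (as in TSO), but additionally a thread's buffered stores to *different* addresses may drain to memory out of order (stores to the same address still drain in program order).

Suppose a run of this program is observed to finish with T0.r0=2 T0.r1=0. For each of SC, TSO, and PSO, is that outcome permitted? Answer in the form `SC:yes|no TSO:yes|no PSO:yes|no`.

SC:yes TSO:yes PSO:yes

outcome vector order: (T0.r0,T0.r1)
SC (3): (1,2); (2,0); (2,2)
TSO (3): (1,2); (2,0); (2,2)
PSO (4): (1,0); (1,2); (2,0); (2,2)
target (2,0) ∈ {SC,TSO,PSO}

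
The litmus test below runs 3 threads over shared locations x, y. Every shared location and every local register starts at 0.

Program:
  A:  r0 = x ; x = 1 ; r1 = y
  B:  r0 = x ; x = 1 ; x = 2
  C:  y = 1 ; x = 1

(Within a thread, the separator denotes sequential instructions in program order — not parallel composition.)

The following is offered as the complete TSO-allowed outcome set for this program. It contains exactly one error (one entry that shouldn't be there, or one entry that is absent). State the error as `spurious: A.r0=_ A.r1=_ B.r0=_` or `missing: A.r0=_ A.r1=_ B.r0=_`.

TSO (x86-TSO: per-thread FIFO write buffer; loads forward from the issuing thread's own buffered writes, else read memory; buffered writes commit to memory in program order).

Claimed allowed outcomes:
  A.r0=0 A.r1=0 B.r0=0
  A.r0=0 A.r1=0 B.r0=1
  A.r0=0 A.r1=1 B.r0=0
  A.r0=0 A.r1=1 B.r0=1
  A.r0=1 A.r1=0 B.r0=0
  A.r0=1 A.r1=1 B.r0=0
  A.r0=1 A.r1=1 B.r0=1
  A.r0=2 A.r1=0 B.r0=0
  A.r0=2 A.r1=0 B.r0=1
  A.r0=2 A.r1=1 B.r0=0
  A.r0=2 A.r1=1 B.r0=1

spurious: A.r0=2 A.r1=0 B.r0=1

outcome vector order: (A.r0,A.r1,B.r0)
[TSO] allowed = {000; 001; 010; 011; 100; 110; 111; 200; 210; 211}
claimed∖TSO = {201}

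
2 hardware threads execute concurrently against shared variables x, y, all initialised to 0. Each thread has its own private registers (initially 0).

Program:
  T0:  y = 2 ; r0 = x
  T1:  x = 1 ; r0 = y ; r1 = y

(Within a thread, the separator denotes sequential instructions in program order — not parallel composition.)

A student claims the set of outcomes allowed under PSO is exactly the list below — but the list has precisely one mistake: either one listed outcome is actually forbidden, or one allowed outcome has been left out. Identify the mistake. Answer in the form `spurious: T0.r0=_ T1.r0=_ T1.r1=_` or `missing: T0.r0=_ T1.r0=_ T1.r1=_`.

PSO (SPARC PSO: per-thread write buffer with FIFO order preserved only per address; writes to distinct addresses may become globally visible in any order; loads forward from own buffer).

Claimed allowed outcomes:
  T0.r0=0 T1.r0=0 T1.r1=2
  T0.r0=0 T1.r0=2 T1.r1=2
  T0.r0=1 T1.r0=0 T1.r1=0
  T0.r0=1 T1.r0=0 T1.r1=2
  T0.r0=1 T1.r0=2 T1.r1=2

missing: T0.r0=0 T1.r0=0 T1.r1=0

outcome vector order: (T0.r0,T1.r0,T1.r1)
[PSO] allowed = {(0,0,0), (0,0,2), (0,2,2), (1,0,0), (1,0,2), (1,2,2)}
PSO∖claimed = {(0,0,0)}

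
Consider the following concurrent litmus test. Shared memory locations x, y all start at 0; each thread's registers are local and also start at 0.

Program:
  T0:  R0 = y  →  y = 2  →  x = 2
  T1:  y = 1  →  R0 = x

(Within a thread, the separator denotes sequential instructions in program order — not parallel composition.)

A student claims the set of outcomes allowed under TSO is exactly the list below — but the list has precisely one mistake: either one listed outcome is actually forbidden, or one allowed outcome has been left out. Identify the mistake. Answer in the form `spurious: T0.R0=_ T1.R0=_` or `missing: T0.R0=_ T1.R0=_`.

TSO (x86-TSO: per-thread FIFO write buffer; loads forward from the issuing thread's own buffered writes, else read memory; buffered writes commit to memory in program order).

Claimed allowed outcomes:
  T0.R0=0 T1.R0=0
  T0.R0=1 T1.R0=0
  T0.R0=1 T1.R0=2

missing: T0.R0=0 T1.R0=2

outcome vector order: (T0.R0,T1.R0)
under TSO → (0,0); (0,2); (1,0); (1,2)
TSO∖claimed = {(0,2)}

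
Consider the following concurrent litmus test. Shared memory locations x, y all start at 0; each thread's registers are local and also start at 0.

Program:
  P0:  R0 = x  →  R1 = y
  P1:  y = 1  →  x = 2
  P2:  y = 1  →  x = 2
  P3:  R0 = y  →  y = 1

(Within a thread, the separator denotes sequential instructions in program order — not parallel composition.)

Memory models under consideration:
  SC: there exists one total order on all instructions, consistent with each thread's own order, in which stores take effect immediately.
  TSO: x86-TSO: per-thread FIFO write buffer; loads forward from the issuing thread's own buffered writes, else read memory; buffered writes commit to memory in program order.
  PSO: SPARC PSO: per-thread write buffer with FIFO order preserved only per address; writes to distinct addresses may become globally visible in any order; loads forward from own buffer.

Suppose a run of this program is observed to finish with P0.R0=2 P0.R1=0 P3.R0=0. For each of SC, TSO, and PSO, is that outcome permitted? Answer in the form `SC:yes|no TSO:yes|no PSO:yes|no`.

SC:no TSO:no PSO:yes

outcome vector order: (P0.R0,P0.R1,P3.R0)
[SC] allowed = {0/0/0 0/0/1 0/1/0 0/1/1 2/1/0 2/1/1}
[TSO] allowed = {0/0/0 0/0/1 0/1/0 0/1/1 2/1/0 2/1/1}
[PSO] allowed = {0/0/0 0/0/1 0/1/0 0/1/1 2/0/0 2/0/1 2/1/0 2/1/1}
target 2/0/0 ∈ {PSO}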